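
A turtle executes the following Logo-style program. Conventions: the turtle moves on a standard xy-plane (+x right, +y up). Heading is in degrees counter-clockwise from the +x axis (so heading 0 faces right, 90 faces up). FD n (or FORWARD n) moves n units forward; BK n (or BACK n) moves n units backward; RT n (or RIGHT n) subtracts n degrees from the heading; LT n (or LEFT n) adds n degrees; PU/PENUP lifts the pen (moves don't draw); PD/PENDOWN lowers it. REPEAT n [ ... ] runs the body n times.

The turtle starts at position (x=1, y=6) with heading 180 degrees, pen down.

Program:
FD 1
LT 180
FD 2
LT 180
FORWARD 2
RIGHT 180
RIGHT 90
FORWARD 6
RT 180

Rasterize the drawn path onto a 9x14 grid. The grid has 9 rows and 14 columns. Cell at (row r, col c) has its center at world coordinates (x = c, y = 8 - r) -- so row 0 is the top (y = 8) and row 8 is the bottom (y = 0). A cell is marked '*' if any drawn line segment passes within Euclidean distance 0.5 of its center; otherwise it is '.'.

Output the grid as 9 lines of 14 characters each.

Answer: ..............
..............
***...........
*.............
*.............
*.............
*.............
*.............
*.............

Derivation:
Segment 0: (1,6) -> (0,6)
Segment 1: (0,6) -> (2,6)
Segment 2: (2,6) -> (0,6)
Segment 3: (0,6) -> (-0,0)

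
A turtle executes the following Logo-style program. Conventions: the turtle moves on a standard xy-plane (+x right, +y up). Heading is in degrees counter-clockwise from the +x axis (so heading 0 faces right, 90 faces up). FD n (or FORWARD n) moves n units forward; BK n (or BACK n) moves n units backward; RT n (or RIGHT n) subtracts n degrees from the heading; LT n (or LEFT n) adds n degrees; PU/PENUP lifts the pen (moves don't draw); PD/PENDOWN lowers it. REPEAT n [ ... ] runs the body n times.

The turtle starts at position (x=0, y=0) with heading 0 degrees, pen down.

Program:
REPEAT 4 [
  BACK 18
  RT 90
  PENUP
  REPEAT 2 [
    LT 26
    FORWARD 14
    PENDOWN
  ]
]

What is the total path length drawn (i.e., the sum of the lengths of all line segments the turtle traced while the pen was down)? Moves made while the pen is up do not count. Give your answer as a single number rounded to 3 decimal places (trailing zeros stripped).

Executing turtle program step by step:
Start: pos=(0,0), heading=0, pen down
REPEAT 4 [
  -- iteration 1/4 --
  BK 18: (0,0) -> (-18,0) [heading=0, draw]
  RT 90: heading 0 -> 270
  PU: pen up
  REPEAT 2 [
    -- iteration 1/2 --
    LT 26: heading 270 -> 296
    FD 14: (-18,0) -> (-11.863,-12.583) [heading=296, move]
    PD: pen down
    -- iteration 2/2 --
    LT 26: heading 296 -> 322
    FD 14: (-11.863,-12.583) -> (-0.831,-21.202) [heading=322, draw]
    PD: pen down
  ]
  -- iteration 2/4 --
  BK 18: (-0.831,-21.202) -> (-15.015,-10.12) [heading=322, draw]
  RT 90: heading 322 -> 232
  PU: pen up
  REPEAT 2 [
    -- iteration 1/2 --
    LT 26: heading 232 -> 258
    FD 14: (-15.015,-10.12) -> (-17.926,-23.815) [heading=258, move]
    PD: pen down
    -- iteration 2/2 --
    LT 26: heading 258 -> 284
    FD 14: (-17.926,-23.815) -> (-14.539,-37.399) [heading=284, draw]
    PD: pen down
  ]
  -- iteration 3/4 --
  BK 18: (-14.539,-37.399) -> (-18.893,-19.933) [heading=284, draw]
  RT 90: heading 284 -> 194
  PU: pen up
  REPEAT 2 [
    -- iteration 1/2 --
    LT 26: heading 194 -> 220
    FD 14: (-18.893,-19.933) -> (-29.618,-28.932) [heading=220, move]
    PD: pen down
    -- iteration 2/2 --
    LT 26: heading 220 -> 246
    FD 14: (-29.618,-28.932) -> (-35.312,-41.722) [heading=246, draw]
    PD: pen down
  ]
  -- iteration 4/4 --
  BK 18: (-35.312,-41.722) -> (-27.991,-25.278) [heading=246, draw]
  RT 90: heading 246 -> 156
  PU: pen up
  REPEAT 2 [
    -- iteration 1/2 --
    LT 26: heading 156 -> 182
    FD 14: (-27.991,-25.278) -> (-41.982,-25.767) [heading=182, move]
    PD: pen down
    -- iteration 2/2 --
    LT 26: heading 182 -> 208
    FD 14: (-41.982,-25.767) -> (-54.344,-32.339) [heading=208, draw]
    PD: pen down
  ]
]
Final: pos=(-54.344,-32.339), heading=208, 8 segment(s) drawn

Segment lengths:
  seg 1: (0,0) -> (-18,0), length = 18
  seg 2: (-11.863,-12.583) -> (-0.831,-21.202), length = 14
  seg 3: (-0.831,-21.202) -> (-15.015,-10.12), length = 18
  seg 4: (-17.926,-23.815) -> (-14.539,-37.399), length = 14
  seg 5: (-14.539,-37.399) -> (-18.893,-19.933), length = 18
  seg 6: (-29.618,-28.932) -> (-35.312,-41.722), length = 14
  seg 7: (-35.312,-41.722) -> (-27.991,-25.278), length = 18
  seg 8: (-41.982,-25.767) -> (-54.344,-32.339), length = 14
Total = 128

Answer: 128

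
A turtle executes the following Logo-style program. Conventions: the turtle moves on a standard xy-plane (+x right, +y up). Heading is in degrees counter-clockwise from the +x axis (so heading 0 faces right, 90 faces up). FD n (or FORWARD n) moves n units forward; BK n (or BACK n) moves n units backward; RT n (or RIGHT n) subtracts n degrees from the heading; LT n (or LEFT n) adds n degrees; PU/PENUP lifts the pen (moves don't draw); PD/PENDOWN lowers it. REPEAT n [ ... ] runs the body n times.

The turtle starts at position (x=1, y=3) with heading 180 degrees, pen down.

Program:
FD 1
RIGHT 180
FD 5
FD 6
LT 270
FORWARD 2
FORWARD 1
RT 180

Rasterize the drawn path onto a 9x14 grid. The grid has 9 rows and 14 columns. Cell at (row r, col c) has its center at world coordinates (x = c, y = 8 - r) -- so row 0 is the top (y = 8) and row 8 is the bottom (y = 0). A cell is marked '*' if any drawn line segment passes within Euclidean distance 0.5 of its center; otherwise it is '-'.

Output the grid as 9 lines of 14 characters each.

Answer: --------------
--------------
--------------
--------------
--------------
************--
-----------*--
-----------*--
-----------*--

Derivation:
Segment 0: (1,3) -> (0,3)
Segment 1: (0,3) -> (5,3)
Segment 2: (5,3) -> (11,3)
Segment 3: (11,3) -> (11,1)
Segment 4: (11,1) -> (11,0)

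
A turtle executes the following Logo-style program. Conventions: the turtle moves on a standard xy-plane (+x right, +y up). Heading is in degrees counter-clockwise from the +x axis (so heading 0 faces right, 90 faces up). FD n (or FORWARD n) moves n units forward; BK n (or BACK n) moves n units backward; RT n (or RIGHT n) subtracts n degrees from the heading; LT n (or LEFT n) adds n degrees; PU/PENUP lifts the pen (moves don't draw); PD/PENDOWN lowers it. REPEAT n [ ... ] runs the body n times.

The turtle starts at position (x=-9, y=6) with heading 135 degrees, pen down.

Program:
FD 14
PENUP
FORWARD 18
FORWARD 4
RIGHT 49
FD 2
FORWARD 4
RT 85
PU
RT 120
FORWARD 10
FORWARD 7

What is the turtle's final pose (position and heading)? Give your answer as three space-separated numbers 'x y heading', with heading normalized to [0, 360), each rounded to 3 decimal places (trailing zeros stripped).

Answer: -42.279 22.573 241

Derivation:
Executing turtle program step by step:
Start: pos=(-9,6), heading=135, pen down
FD 14: (-9,6) -> (-18.899,15.899) [heading=135, draw]
PU: pen up
FD 18: (-18.899,15.899) -> (-31.627,28.627) [heading=135, move]
FD 4: (-31.627,28.627) -> (-34.456,31.456) [heading=135, move]
RT 49: heading 135 -> 86
FD 2: (-34.456,31.456) -> (-34.316,33.451) [heading=86, move]
FD 4: (-34.316,33.451) -> (-34.037,37.441) [heading=86, move]
RT 85: heading 86 -> 1
PU: pen up
RT 120: heading 1 -> 241
FD 10: (-34.037,37.441) -> (-38.885,28.695) [heading=241, move]
FD 7: (-38.885,28.695) -> (-42.279,22.573) [heading=241, move]
Final: pos=(-42.279,22.573), heading=241, 1 segment(s) drawn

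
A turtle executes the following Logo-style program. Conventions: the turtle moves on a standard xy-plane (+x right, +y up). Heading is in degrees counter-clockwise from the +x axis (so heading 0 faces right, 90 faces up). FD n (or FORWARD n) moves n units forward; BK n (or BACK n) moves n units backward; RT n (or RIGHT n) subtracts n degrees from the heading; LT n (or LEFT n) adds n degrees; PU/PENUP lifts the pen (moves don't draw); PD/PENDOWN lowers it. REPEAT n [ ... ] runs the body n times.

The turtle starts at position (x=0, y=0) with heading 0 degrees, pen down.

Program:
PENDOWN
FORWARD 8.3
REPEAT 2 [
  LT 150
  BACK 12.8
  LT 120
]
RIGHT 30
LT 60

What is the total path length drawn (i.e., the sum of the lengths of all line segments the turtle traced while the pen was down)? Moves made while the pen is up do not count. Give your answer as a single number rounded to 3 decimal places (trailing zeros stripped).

Executing turtle program step by step:
Start: pos=(0,0), heading=0, pen down
PD: pen down
FD 8.3: (0,0) -> (8.3,0) [heading=0, draw]
REPEAT 2 [
  -- iteration 1/2 --
  LT 150: heading 0 -> 150
  BK 12.8: (8.3,0) -> (19.385,-6.4) [heading=150, draw]
  LT 120: heading 150 -> 270
  -- iteration 2/2 --
  LT 150: heading 270 -> 60
  BK 12.8: (19.385,-6.4) -> (12.985,-17.485) [heading=60, draw]
  LT 120: heading 60 -> 180
]
RT 30: heading 180 -> 150
LT 60: heading 150 -> 210
Final: pos=(12.985,-17.485), heading=210, 3 segment(s) drawn

Segment lengths:
  seg 1: (0,0) -> (8.3,0), length = 8.3
  seg 2: (8.3,0) -> (19.385,-6.4), length = 12.8
  seg 3: (19.385,-6.4) -> (12.985,-17.485), length = 12.8
Total = 33.9

Answer: 33.9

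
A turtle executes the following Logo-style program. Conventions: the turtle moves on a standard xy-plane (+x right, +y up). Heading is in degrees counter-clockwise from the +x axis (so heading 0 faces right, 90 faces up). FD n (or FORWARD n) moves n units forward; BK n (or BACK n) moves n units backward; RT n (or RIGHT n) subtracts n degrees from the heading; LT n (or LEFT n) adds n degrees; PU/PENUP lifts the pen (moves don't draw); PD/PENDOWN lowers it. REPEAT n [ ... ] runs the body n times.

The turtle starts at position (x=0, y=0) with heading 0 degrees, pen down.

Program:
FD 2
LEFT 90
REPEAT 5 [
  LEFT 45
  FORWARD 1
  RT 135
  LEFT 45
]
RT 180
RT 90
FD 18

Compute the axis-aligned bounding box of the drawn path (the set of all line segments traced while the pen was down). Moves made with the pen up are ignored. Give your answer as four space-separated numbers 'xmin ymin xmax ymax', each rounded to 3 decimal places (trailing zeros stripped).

Answer: 0 -11.021 16.435 2.414

Derivation:
Executing turtle program step by step:
Start: pos=(0,0), heading=0, pen down
FD 2: (0,0) -> (2,0) [heading=0, draw]
LT 90: heading 0 -> 90
REPEAT 5 [
  -- iteration 1/5 --
  LT 45: heading 90 -> 135
  FD 1: (2,0) -> (1.293,0.707) [heading=135, draw]
  RT 135: heading 135 -> 0
  LT 45: heading 0 -> 45
  -- iteration 2/5 --
  LT 45: heading 45 -> 90
  FD 1: (1.293,0.707) -> (1.293,1.707) [heading=90, draw]
  RT 135: heading 90 -> 315
  LT 45: heading 315 -> 0
  -- iteration 3/5 --
  LT 45: heading 0 -> 45
  FD 1: (1.293,1.707) -> (2,2.414) [heading=45, draw]
  RT 135: heading 45 -> 270
  LT 45: heading 270 -> 315
  -- iteration 4/5 --
  LT 45: heading 315 -> 0
  FD 1: (2,2.414) -> (3,2.414) [heading=0, draw]
  RT 135: heading 0 -> 225
  LT 45: heading 225 -> 270
  -- iteration 5/5 --
  LT 45: heading 270 -> 315
  FD 1: (3,2.414) -> (3.707,1.707) [heading=315, draw]
  RT 135: heading 315 -> 180
  LT 45: heading 180 -> 225
]
RT 180: heading 225 -> 45
RT 90: heading 45 -> 315
FD 18: (3.707,1.707) -> (16.435,-11.021) [heading=315, draw]
Final: pos=(16.435,-11.021), heading=315, 7 segment(s) drawn

Segment endpoints: x in {0, 1.293, 2, 3, 3.707, 16.435}, y in {-11.021, 0, 0.707, 1.707, 2.414}
xmin=0, ymin=-11.021, xmax=16.435, ymax=2.414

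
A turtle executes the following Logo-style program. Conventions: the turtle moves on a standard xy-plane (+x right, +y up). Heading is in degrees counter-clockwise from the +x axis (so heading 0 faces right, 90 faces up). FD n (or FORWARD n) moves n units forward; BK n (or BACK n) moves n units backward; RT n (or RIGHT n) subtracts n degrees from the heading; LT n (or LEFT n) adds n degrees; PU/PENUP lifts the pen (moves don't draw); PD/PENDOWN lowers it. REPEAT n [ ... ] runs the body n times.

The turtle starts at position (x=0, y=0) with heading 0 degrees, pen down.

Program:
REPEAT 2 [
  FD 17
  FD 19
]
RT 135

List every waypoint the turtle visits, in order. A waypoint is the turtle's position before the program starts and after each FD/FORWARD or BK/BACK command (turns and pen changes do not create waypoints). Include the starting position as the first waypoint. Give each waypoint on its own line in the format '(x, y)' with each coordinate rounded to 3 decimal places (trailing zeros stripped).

Answer: (0, 0)
(17, 0)
(36, 0)
(53, 0)
(72, 0)

Derivation:
Executing turtle program step by step:
Start: pos=(0,0), heading=0, pen down
REPEAT 2 [
  -- iteration 1/2 --
  FD 17: (0,0) -> (17,0) [heading=0, draw]
  FD 19: (17,0) -> (36,0) [heading=0, draw]
  -- iteration 2/2 --
  FD 17: (36,0) -> (53,0) [heading=0, draw]
  FD 19: (53,0) -> (72,0) [heading=0, draw]
]
RT 135: heading 0 -> 225
Final: pos=(72,0), heading=225, 4 segment(s) drawn
Waypoints (5 total):
(0, 0)
(17, 0)
(36, 0)
(53, 0)
(72, 0)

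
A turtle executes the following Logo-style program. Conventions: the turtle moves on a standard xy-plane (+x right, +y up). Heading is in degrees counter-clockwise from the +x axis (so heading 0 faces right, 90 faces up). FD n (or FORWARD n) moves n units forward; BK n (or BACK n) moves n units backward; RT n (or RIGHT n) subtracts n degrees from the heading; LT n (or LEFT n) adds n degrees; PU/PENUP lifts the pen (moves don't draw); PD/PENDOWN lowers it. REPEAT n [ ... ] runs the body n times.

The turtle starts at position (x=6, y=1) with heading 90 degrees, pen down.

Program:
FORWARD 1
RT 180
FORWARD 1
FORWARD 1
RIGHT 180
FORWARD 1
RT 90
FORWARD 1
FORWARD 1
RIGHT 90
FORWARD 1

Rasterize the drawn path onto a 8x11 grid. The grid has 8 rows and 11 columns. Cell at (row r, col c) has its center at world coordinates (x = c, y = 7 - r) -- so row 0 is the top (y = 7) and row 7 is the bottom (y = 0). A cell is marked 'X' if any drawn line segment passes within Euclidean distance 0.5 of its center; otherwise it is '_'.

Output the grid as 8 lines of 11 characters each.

Segment 0: (6,1) -> (6,2)
Segment 1: (6,2) -> (6,1)
Segment 2: (6,1) -> (6,0)
Segment 3: (6,0) -> (6,1)
Segment 4: (6,1) -> (7,1)
Segment 5: (7,1) -> (8,1)
Segment 6: (8,1) -> (8,0)

Answer: ___________
___________
___________
___________
___________
______X____
______XXX__
______X_X__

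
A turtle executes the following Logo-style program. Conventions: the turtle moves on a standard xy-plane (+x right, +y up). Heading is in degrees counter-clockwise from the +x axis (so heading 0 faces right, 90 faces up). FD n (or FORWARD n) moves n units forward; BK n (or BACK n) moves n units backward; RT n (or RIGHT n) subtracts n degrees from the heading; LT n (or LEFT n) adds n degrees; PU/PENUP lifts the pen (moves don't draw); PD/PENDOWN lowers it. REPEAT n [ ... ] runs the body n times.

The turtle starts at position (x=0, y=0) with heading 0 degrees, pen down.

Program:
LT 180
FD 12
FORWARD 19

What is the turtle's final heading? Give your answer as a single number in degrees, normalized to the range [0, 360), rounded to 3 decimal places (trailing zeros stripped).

Executing turtle program step by step:
Start: pos=(0,0), heading=0, pen down
LT 180: heading 0 -> 180
FD 12: (0,0) -> (-12,0) [heading=180, draw]
FD 19: (-12,0) -> (-31,0) [heading=180, draw]
Final: pos=(-31,0), heading=180, 2 segment(s) drawn

Answer: 180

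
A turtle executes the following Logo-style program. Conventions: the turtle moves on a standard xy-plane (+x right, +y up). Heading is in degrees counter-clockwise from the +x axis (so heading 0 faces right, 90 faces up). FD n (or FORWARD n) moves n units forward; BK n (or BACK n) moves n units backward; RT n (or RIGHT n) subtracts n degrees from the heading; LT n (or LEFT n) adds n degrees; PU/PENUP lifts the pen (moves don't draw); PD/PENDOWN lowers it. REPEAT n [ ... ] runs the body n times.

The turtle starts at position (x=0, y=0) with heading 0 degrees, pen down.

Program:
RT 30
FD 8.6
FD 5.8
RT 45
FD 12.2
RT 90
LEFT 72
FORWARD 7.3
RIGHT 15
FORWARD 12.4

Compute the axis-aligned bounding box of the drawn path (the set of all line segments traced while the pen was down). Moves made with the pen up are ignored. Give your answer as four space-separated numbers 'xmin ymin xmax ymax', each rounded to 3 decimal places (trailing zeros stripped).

Executing turtle program step by step:
Start: pos=(0,0), heading=0, pen down
RT 30: heading 0 -> 330
FD 8.6: (0,0) -> (7.448,-4.3) [heading=330, draw]
FD 5.8: (7.448,-4.3) -> (12.471,-7.2) [heading=330, draw]
RT 45: heading 330 -> 285
FD 12.2: (12.471,-7.2) -> (15.628,-18.984) [heading=285, draw]
RT 90: heading 285 -> 195
LT 72: heading 195 -> 267
FD 7.3: (15.628,-18.984) -> (15.246,-26.274) [heading=267, draw]
RT 15: heading 267 -> 252
FD 12.4: (15.246,-26.274) -> (11.414,-38.067) [heading=252, draw]
Final: pos=(11.414,-38.067), heading=252, 5 segment(s) drawn

Segment endpoints: x in {0, 7.448, 11.414, 12.471, 15.246, 15.628}, y in {-38.067, -26.274, -18.984, -7.2, -4.3, 0}
xmin=0, ymin=-38.067, xmax=15.628, ymax=0

Answer: 0 -38.067 15.628 0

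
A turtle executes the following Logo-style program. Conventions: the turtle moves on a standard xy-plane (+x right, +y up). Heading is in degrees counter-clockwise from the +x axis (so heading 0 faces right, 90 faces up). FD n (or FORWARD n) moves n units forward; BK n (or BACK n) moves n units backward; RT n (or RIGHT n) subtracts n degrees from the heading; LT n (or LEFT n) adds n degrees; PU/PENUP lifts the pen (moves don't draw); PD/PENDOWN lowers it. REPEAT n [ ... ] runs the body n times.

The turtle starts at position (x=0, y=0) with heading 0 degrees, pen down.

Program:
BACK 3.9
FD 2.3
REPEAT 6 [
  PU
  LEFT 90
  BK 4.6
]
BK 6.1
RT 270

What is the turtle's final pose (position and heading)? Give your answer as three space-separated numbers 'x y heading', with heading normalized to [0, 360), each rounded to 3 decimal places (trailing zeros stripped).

Answer: 9.1 -4.6 270

Derivation:
Executing turtle program step by step:
Start: pos=(0,0), heading=0, pen down
BK 3.9: (0,0) -> (-3.9,0) [heading=0, draw]
FD 2.3: (-3.9,0) -> (-1.6,0) [heading=0, draw]
REPEAT 6 [
  -- iteration 1/6 --
  PU: pen up
  LT 90: heading 0 -> 90
  BK 4.6: (-1.6,0) -> (-1.6,-4.6) [heading=90, move]
  -- iteration 2/6 --
  PU: pen up
  LT 90: heading 90 -> 180
  BK 4.6: (-1.6,-4.6) -> (3,-4.6) [heading=180, move]
  -- iteration 3/6 --
  PU: pen up
  LT 90: heading 180 -> 270
  BK 4.6: (3,-4.6) -> (3,0) [heading=270, move]
  -- iteration 4/6 --
  PU: pen up
  LT 90: heading 270 -> 0
  BK 4.6: (3,0) -> (-1.6,0) [heading=0, move]
  -- iteration 5/6 --
  PU: pen up
  LT 90: heading 0 -> 90
  BK 4.6: (-1.6,0) -> (-1.6,-4.6) [heading=90, move]
  -- iteration 6/6 --
  PU: pen up
  LT 90: heading 90 -> 180
  BK 4.6: (-1.6,-4.6) -> (3,-4.6) [heading=180, move]
]
BK 6.1: (3,-4.6) -> (9.1,-4.6) [heading=180, move]
RT 270: heading 180 -> 270
Final: pos=(9.1,-4.6), heading=270, 2 segment(s) drawn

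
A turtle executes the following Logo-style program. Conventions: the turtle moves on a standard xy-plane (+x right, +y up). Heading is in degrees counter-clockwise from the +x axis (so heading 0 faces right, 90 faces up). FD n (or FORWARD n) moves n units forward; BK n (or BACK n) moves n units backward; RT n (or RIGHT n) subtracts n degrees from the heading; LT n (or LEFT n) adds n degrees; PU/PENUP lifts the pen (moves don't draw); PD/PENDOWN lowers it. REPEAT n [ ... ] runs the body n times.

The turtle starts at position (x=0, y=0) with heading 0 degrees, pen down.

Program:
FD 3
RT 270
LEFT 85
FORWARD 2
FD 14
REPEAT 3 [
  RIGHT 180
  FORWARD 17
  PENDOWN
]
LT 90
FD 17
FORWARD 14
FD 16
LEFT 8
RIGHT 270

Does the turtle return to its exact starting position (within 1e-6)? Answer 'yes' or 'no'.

Answer: no

Derivation:
Executing turtle program step by step:
Start: pos=(0,0), heading=0, pen down
FD 3: (0,0) -> (3,0) [heading=0, draw]
RT 270: heading 0 -> 90
LT 85: heading 90 -> 175
FD 2: (3,0) -> (1.008,0.174) [heading=175, draw]
FD 14: (1.008,0.174) -> (-12.939,1.394) [heading=175, draw]
REPEAT 3 [
  -- iteration 1/3 --
  RT 180: heading 175 -> 355
  FD 17: (-12.939,1.394) -> (3.996,-0.087) [heading=355, draw]
  PD: pen down
  -- iteration 2/3 --
  RT 180: heading 355 -> 175
  FD 17: (3.996,-0.087) -> (-12.939,1.394) [heading=175, draw]
  PD: pen down
  -- iteration 3/3 --
  RT 180: heading 175 -> 355
  FD 17: (-12.939,1.394) -> (3.996,-0.087) [heading=355, draw]
  PD: pen down
]
LT 90: heading 355 -> 85
FD 17: (3.996,-0.087) -> (5.478,16.848) [heading=85, draw]
FD 14: (5.478,16.848) -> (6.698,30.795) [heading=85, draw]
FD 16: (6.698,30.795) -> (8.093,46.734) [heading=85, draw]
LT 8: heading 85 -> 93
RT 270: heading 93 -> 183
Final: pos=(8.093,46.734), heading=183, 9 segment(s) drawn

Start position: (0, 0)
Final position: (8.093, 46.734)
Distance = 47.429; >= 1e-6 -> NOT closed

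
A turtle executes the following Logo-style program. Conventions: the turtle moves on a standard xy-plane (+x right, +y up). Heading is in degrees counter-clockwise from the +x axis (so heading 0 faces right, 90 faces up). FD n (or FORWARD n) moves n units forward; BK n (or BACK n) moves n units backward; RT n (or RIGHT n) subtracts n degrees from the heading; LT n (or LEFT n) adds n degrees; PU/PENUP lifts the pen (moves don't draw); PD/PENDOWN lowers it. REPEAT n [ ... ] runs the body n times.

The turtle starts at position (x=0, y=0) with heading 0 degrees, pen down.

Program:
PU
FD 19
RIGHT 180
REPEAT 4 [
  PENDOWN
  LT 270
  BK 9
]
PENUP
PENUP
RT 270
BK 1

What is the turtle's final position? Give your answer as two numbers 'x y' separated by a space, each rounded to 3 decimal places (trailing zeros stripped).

Answer: 19 1

Derivation:
Executing turtle program step by step:
Start: pos=(0,0), heading=0, pen down
PU: pen up
FD 19: (0,0) -> (19,0) [heading=0, move]
RT 180: heading 0 -> 180
REPEAT 4 [
  -- iteration 1/4 --
  PD: pen down
  LT 270: heading 180 -> 90
  BK 9: (19,0) -> (19,-9) [heading=90, draw]
  -- iteration 2/4 --
  PD: pen down
  LT 270: heading 90 -> 0
  BK 9: (19,-9) -> (10,-9) [heading=0, draw]
  -- iteration 3/4 --
  PD: pen down
  LT 270: heading 0 -> 270
  BK 9: (10,-9) -> (10,0) [heading=270, draw]
  -- iteration 4/4 --
  PD: pen down
  LT 270: heading 270 -> 180
  BK 9: (10,0) -> (19,0) [heading=180, draw]
]
PU: pen up
PU: pen up
RT 270: heading 180 -> 270
BK 1: (19,0) -> (19,1) [heading=270, move]
Final: pos=(19,1), heading=270, 4 segment(s) drawn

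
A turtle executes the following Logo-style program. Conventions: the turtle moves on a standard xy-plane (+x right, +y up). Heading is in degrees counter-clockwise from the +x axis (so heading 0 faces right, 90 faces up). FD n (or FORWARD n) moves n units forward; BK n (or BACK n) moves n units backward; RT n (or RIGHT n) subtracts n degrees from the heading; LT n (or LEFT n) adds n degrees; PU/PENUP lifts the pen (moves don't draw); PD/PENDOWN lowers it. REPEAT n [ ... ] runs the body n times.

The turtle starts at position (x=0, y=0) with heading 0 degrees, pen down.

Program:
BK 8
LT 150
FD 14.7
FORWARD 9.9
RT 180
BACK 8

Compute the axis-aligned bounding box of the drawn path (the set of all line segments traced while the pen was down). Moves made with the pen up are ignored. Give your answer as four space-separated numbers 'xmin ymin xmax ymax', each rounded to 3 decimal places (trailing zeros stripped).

Answer: -36.232 0 0 16.3

Derivation:
Executing turtle program step by step:
Start: pos=(0,0), heading=0, pen down
BK 8: (0,0) -> (-8,0) [heading=0, draw]
LT 150: heading 0 -> 150
FD 14.7: (-8,0) -> (-20.731,7.35) [heading=150, draw]
FD 9.9: (-20.731,7.35) -> (-29.304,12.3) [heading=150, draw]
RT 180: heading 150 -> 330
BK 8: (-29.304,12.3) -> (-36.232,16.3) [heading=330, draw]
Final: pos=(-36.232,16.3), heading=330, 4 segment(s) drawn

Segment endpoints: x in {-36.232, -29.304, -20.731, -8, 0}, y in {0, 7.35, 12.3, 16.3}
xmin=-36.232, ymin=0, xmax=0, ymax=16.3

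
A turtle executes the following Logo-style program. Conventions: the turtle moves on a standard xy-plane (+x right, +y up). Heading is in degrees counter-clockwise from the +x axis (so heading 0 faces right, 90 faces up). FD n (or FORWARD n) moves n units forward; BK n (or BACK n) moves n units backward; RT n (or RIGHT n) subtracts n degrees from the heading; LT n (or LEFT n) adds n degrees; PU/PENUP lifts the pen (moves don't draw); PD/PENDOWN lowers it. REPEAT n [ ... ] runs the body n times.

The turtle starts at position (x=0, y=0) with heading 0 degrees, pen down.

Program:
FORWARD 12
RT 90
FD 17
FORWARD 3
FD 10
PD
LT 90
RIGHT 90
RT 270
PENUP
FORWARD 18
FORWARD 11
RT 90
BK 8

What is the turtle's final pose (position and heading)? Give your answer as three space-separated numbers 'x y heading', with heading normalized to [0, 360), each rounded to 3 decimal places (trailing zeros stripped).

Executing turtle program step by step:
Start: pos=(0,0), heading=0, pen down
FD 12: (0,0) -> (12,0) [heading=0, draw]
RT 90: heading 0 -> 270
FD 17: (12,0) -> (12,-17) [heading=270, draw]
FD 3: (12,-17) -> (12,-20) [heading=270, draw]
FD 10: (12,-20) -> (12,-30) [heading=270, draw]
PD: pen down
LT 90: heading 270 -> 0
RT 90: heading 0 -> 270
RT 270: heading 270 -> 0
PU: pen up
FD 18: (12,-30) -> (30,-30) [heading=0, move]
FD 11: (30,-30) -> (41,-30) [heading=0, move]
RT 90: heading 0 -> 270
BK 8: (41,-30) -> (41,-22) [heading=270, move]
Final: pos=(41,-22), heading=270, 4 segment(s) drawn

Answer: 41 -22 270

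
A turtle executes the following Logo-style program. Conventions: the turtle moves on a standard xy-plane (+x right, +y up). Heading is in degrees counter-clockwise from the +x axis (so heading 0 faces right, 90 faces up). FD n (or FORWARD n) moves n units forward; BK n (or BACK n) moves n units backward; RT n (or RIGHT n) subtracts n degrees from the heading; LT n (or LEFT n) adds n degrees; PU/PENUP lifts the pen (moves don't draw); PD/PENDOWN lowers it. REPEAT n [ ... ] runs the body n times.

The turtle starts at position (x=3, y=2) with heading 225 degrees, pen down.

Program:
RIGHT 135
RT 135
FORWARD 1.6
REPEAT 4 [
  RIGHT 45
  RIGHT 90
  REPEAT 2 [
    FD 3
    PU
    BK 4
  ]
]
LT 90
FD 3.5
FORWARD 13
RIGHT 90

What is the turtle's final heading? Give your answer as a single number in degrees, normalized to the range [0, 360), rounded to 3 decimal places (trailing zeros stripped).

Answer: 135

Derivation:
Executing turtle program step by step:
Start: pos=(3,2), heading=225, pen down
RT 135: heading 225 -> 90
RT 135: heading 90 -> 315
FD 1.6: (3,2) -> (4.131,0.869) [heading=315, draw]
REPEAT 4 [
  -- iteration 1/4 --
  RT 45: heading 315 -> 270
  RT 90: heading 270 -> 180
  REPEAT 2 [
    -- iteration 1/2 --
    FD 3: (4.131,0.869) -> (1.131,0.869) [heading=180, draw]
    PU: pen up
    BK 4: (1.131,0.869) -> (5.131,0.869) [heading=180, move]
    -- iteration 2/2 --
    FD 3: (5.131,0.869) -> (2.131,0.869) [heading=180, move]
    PU: pen up
    BK 4: (2.131,0.869) -> (6.131,0.869) [heading=180, move]
  ]
  -- iteration 2/4 --
  RT 45: heading 180 -> 135
  RT 90: heading 135 -> 45
  REPEAT 2 [
    -- iteration 1/2 --
    FD 3: (6.131,0.869) -> (8.253,2.99) [heading=45, move]
    PU: pen up
    BK 4: (8.253,2.99) -> (5.424,0.162) [heading=45, move]
    -- iteration 2/2 --
    FD 3: (5.424,0.162) -> (7.546,2.283) [heading=45, move]
    PU: pen up
    BK 4: (7.546,2.283) -> (4.717,-0.546) [heading=45, move]
  ]
  -- iteration 3/4 --
  RT 45: heading 45 -> 0
  RT 90: heading 0 -> 270
  REPEAT 2 [
    -- iteration 1/2 --
    FD 3: (4.717,-0.546) -> (4.717,-3.546) [heading=270, move]
    PU: pen up
    BK 4: (4.717,-3.546) -> (4.717,0.454) [heading=270, move]
    -- iteration 2/2 --
    FD 3: (4.717,0.454) -> (4.717,-2.546) [heading=270, move]
    PU: pen up
    BK 4: (4.717,-2.546) -> (4.717,1.454) [heading=270, move]
  ]
  -- iteration 4/4 --
  RT 45: heading 270 -> 225
  RT 90: heading 225 -> 135
  REPEAT 2 [
    -- iteration 1/2 --
    FD 3: (4.717,1.454) -> (2.596,3.576) [heading=135, move]
    PU: pen up
    BK 4: (2.596,3.576) -> (5.424,0.747) [heading=135, move]
    -- iteration 2/2 --
    FD 3: (5.424,0.747) -> (3.303,2.869) [heading=135, move]
    PU: pen up
    BK 4: (3.303,2.869) -> (6.131,0.04) [heading=135, move]
  ]
]
LT 90: heading 135 -> 225
FD 3.5: (6.131,0.04) -> (3.656,-2.435) [heading=225, move]
FD 13: (3.656,-2.435) -> (-5.536,-11.627) [heading=225, move]
RT 90: heading 225 -> 135
Final: pos=(-5.536,-11.627), heading=135, 2 segment(s) drawn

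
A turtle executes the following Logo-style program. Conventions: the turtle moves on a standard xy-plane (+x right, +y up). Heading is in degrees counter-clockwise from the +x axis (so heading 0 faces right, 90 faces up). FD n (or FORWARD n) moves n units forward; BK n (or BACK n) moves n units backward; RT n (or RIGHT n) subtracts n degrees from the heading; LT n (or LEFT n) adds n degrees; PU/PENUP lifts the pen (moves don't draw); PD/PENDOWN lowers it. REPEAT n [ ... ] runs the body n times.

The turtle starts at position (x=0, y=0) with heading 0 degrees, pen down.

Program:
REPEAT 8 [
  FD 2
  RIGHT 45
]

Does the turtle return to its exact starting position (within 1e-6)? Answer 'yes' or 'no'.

Executing turtle program step by step:
Start: pos=(0,0), heading=0, pen down
REPEAT 8 [
  -- iteration 1/8 --
  FD 2: (0,0) -> (2,0) [heading=0, draw]
  RT 45: heading 0 -> 315
  -- iteration 2/8 --
  FD 2: (2,0) -> (3.414,-1.414) [heading=315, draw]
  RT 45: heading 315 -> 270
  -- iteration 3/8 --
  FD 2: (3.414,-1.414) -> (3.414,-3.414) [heading=270, draw]
  RT 45: heading 270 -> 225
  -- iteration 4/8 --
  FD 2: (3.414,-3.414) -> (2,-4.828) [heading=225, draw]
  RT 45: heading 225 -> 180
  -- iteration 5/8 --
  FD 2: (2,-4.828) -> (0,-4.828) [heading=180, draw]
  RT 45: heading 180 -> 135
  -- iteration 6/8 --
  FD 2: (0,-4.828) -> (-1.414,-3.414) [heading=135, draw]
  RT 45: heading 135 -> 90
  -- iteration 7/8 --
  FD 2: (-1.414,-3.414) -> (-1.414,-1.414) [heading=90, draw]
  RT 45: heading 90 -> 45
  -- iteration 8/8 --
  FD 2: (-1.414,-1.414) -> (0,0) [heading=45, draw]
  RT 45: heading 45 -> 0
]
Final: pos=(0,0), heading=0, 8 segment(s) drawn

Start position: (0, 0)
Final position: (0, 0)
Distance = 0; < 1e-6 -> CLOSED

Answer: yes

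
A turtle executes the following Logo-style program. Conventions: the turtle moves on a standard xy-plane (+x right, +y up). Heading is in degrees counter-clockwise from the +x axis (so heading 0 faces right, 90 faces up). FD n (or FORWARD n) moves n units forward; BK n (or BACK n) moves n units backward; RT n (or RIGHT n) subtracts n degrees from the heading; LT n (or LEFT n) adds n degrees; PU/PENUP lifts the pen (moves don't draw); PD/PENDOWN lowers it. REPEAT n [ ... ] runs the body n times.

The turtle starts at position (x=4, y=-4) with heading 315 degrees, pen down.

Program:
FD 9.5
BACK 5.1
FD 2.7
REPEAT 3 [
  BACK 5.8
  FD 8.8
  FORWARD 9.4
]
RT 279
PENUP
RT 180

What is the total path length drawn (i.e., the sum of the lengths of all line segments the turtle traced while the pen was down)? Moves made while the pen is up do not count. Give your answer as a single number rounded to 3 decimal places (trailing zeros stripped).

Answer: 89.3

Derivation:
Executing turtle program step by step:
Start: pos=(4,-4), heading=315, pen down
FD 9.5: (4,-4) -> (10.718,-10.718) [heading=315, draw]
BK 5.1: (10.718,-10.718) -> (7.111,-7.111) [heading=315, draw]
FD 2.7: (7.111,-7.111) -> (9.02,-9.02) [heading=315, draw]
REPEAT 3 [
  -- iteration 1/3 --
  BK 5.8: (9.02,-9.02) -> (4.919,-4.919) [heading=315, draw]
  FD 8.8: (4.919,-4.919) -> (11.142,-11.142) [heading=315, draw]
  FD 9.4: (11.142,-11.142) -> (17.789,-17.789) [heading=315, draw]
  -- iteration 2/3 --
  BK 5.8: (17.789,-17.789) -> (13.687,-13.687) [heading=315, draw]
  FD 8.8: (13.687,-13.687) -> (19.91,-19.91) [heading=315, draw]
  FD 9.4: (19.91,-19.91) -> (26.557,-26.557) [heading=315, draw]
  -- iteration 3/3 --
  BK 5.8: (26.557,-26.557) -> (22.455,-22.455) [heading=315, draw]
  FD 8.8: (22.455,-22.455) -> (28.678,-28.678) [heading=315, draw]
  FD 9.4: (28.678,-28.678) -> (35.325,-35.325) [heading=315, draw]
]
RT 279: heading 315 -> 36
PU: pen up
RT 180: heading 36 -> 216
Final: pos=(35.325,-35.325), heading=216, 12 segment(s) drawn

Segment lengths:
  seg 1: (4,-4) -> (10.718,-10.718), length = 9.5
  seg 2: (10.718,-10.718) -> (7.111,-7.111), length = 5.1
  seg 3: (7.111,-7.111) -> (9.02,-9.02), length = 2.7
  seg 4: (9.02,-9.02) -> (4.919,-4.919), length = 5.8
  seg 5: (4.919,-4.919) -> (11.142,-11.142), length = 8.8
  seg 6: (11.142,-11.142) -> (17.789,-17.789), length = 9.4
  seg 7: (17.789,-17.789) -> (13.687,-13.687), length = 5.8
  seg 8: (13.687,-13.687) -> (19.91,-19.91), length = 8.8
  seg 9: (19.91,-19.91) -> (26.557,-26.557), length = 9.4
  seg 10: (26.557,-26.557) -> (22.455,-22.455), length = 5.8
  seg 11: (22.455,-22.455) -> (28.678,-28.678), length = 8.8
  seg 12: (28.678,-28.678) -> (35.325,-35.325), length = 9.4
Total = 89.3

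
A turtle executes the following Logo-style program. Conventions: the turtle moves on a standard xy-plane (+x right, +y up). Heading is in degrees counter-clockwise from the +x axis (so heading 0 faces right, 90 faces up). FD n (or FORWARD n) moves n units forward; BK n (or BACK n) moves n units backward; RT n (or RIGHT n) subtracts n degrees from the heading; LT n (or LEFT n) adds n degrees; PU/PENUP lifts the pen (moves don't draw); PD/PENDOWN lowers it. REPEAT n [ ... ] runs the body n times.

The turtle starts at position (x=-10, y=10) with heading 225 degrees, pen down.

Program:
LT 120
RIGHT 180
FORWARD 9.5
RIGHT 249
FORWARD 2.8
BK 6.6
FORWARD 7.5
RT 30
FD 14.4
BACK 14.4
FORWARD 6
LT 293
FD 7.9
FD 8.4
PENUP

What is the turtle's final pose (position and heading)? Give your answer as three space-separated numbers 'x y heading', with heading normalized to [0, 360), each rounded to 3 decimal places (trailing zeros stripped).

Executing turtle program step by step:
Start: pos=(-10,10), heading=225, pen down
LT 120: heading 225 -> 345
RT 180: heading 345 -> 165
FD 9.5: (-10,10) -> (-19.176,12.459) [heading=165, draw]
RT 249: heading 165 -> 276
FD 2.8: (-19.176,12.459) -> (-18.884,9.674) [heading=276, draw]
BK 6.6: (-18.884,9.674) -> (-19.574,16.238) [heading=276, draw]
FD 7.5: (-19.574,16.238) -> (-18.79,8.779) [heading=276, draw]
RT 30: heading 276 -> 246
FD 14.4: (-18.79,8.779) -> (-24.647,-4.376) [heading=246, draw]
BK 14.4: (-24.647,-4.376) -> (-18.79,8.779) [heading=246, draw]
FD 6: (-18.79,8.779) -> (-21.23,3.298) [heading=246, draw]
LT 293: heading 246 -> 179
FD 7.9: (-21.23,3.298) -> (-29.129,3.436) [heading=179, draw]
FD 8.4: (-29.129,3.436) -> (-37.527,3.582) [heading=179, draw]
PU: pen up
Final: pos=(-37.527,3.582), heading=179, 9 segment(s) drawn

Answer: -37.527 3.582 179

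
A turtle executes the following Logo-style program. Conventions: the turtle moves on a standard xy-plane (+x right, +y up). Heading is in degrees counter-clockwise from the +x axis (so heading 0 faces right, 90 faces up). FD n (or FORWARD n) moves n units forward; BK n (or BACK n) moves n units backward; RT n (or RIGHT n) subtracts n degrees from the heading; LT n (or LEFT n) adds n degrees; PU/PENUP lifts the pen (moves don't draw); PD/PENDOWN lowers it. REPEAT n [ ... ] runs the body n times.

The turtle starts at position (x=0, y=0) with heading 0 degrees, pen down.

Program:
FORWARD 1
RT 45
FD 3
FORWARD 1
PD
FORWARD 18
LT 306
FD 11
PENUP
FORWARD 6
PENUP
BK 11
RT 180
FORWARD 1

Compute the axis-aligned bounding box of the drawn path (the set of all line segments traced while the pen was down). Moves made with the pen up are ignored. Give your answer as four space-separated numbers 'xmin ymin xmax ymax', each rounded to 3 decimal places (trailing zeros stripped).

Executing turtle program step by step:
Start: pos=(0,0), heading=0, pen down
FD 1: (0,0) -> (1,0) [heading=0, draw]
RT 45: heading 0 -> 315
FD 3: (1,0) -> (3.121,-2.121) [heading=315, draw]
FD 1: (3.121,-2.121) -> (3.828,-2.828) [heading=315, draw]
PD: pen down
FD 18: (3.828,-2.828) -> (16.556,-15.556) [heading=315, draw]
LT 306: heading 315 -> 261
FD 11: (16.556,-15.556) -> (14.836,-26.421) [heading=261, draw]
PU: pen up
FD 6: (14.836,-26.421) -> (13.897,-32.347) [heading=261, move]
PU: pen up
BK 11: (13.897,-32.347) -> (15.618,-21.482) [heading=261, move]
RT 180: heading 261 -> 81
FD 1: (15.618,-21.482) -> (15.774,-20.495) [heading=81, move]
Final: pos=(15.774,-20.495), heading=81, 5 segment(s) drawn

Segment endpoints: x in {0, 1, 3.121, 3.828, 14.836, 16.556}, y in {-26.421, -15.556, -2.828, -2.121, 0}
xmin=0, ymin=-26.421, xmax=16.556, ymax=0

Answer: 0 -26.421 16.556 0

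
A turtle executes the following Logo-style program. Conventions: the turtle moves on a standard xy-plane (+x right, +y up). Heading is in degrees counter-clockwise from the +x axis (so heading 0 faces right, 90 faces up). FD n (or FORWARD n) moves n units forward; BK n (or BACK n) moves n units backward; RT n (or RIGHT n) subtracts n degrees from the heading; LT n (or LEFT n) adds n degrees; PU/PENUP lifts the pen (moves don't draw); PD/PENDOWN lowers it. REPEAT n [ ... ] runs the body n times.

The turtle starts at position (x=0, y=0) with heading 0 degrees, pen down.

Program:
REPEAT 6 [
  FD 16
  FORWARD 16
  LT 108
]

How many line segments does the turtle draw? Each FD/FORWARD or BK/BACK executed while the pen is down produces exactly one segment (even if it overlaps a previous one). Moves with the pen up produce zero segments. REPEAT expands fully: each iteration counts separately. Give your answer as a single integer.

Executing turtle program step by step:
Start: pos=(0,0), heading=0, pen down
REPEAT 6 [
  -- iteration 1/6 --
  FD 16: (0,0) -> (16,0) [heading=0, draw]
  FD 16: (16,0) -> (32,0) [heading=0, draw]
  LT 108: heading 0 -> 108
  -- iteration 2/6 --
  FD 16: (32,0) -> (27.056,15.217) [heading=108, draw]
  FD 16: (27.056,15.217) -> (22.111,30.434) [heading=108, draw]
  LT 108: heading 108 -> 216
  -- iteration 3/6 --
  FD 16: (22.111,30.434) -> (9.167,21.029) [heading=216, draw]
  FD 16: (9.167,21.029) -> (-3.777,11.625) [heading=216, draw]
  LT 108: heading 216 -> 324
  -- iteration 4/6 --
  FD 16: (-3.777,11.625) -> (9.167,2.22) [heading=324, draw]
  FD 16: (9.167,2.22) -> (22.111,-7.184) [heading=324, draw]
  LT 108: heading 324 -> 72
  -- iteration 5/6 --
  FD 16: (22.111,-7.184) -> (27.056,8.032) [heading=72, draw]
  FD 16: (27.056,8.032) -> (32,23.249) [heading=72, draw]
  LT 108: heading 72 -> 180
  -- iteration 6/6 --
  FD 16: (32,23.249) -> (16,23.249) [heading=180, draw]
  FD 16: (16,23.249) -> (0,23.249) [heading=180, draw]
  LT 108: heading 180 -> 288
]
Final: pos=(0,23.249), heading=288, 12 segment(s) drawn
Segments drawn: 12

Answer: 12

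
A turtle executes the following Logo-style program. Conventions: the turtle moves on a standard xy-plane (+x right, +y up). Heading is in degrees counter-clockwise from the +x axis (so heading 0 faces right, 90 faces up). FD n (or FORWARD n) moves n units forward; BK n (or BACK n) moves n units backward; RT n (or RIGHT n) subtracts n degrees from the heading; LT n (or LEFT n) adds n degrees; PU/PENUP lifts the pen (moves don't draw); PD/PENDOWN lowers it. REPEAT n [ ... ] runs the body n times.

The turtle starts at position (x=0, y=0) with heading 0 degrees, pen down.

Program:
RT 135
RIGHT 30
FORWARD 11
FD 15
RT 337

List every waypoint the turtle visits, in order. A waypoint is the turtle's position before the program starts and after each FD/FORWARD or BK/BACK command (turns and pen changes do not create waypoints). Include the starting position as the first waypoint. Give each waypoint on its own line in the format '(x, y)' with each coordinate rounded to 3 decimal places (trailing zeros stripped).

Executing turtle program step by step:
Start: pos=(0,0), heading=0, pen down
RT 135: heading 0 -> 225
RT 30: heading 225 -> 195
FD 11: (0,0) -> (-10.625,-2.847) [heading=195, draw]
FD 15: (-10.625,-2.847) -> (-25.114,-6.729) [heading=195, draw]
RT 337: heading 195 -> 218
Final: pos=(-25.114,-6.729), heading=218, 2 segment(s) drawn
Waypoints (3 total):
(0, 0)
(-10.625, -2.847)
(-25.114, -6.729)

Answer: (0, 0)
(-10.625, -2.847)
(-25.114, -6.729)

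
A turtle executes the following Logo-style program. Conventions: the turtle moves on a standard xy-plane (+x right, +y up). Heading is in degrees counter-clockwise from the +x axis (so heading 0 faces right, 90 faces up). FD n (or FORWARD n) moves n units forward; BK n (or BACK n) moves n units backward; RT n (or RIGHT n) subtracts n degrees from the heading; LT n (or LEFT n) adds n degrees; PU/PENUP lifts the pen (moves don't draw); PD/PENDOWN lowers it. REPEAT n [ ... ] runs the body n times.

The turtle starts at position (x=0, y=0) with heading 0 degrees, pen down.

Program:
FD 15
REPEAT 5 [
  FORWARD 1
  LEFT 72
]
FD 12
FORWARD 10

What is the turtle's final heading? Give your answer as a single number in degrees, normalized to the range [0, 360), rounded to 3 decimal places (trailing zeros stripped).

Executing turtle program step by step:
Start: pos=(0,0), heading=0, pen down
FD 15: (0,0) -> (15,0) [heading=0, draw]
REPEAT 5 [
  -- iteration 1/5 --
  FD 1: (15,0) -> (16,0) [heading=0, draw]
  LT 72: heading 0 -> 72
  -- iteration 2/5 --
  FD 1: (16,0) -> (16.309,0.951) [heading=72, draw]
  LT 72: heading 72 -> 144
  -- iteration 3/5 --
  FD 1: (16.309,0.951) -> (15.5,1.539) [heading=144, draw]
  LT 72: heading 144 -> 216
  -- iteration 4/5 --
  FD 1: (15.5,1.539) -> (14.691,0.951) [heading=216, draw]
  LT 72: heading 216 -> 288
  -- iteration 5/5 --
  FD 1: (14.691,0.951) -> (15,0) [heading=288, draw]
  LT 72: heading 288 -> 0
]
FD 12: (15,0) -> (27,0) [heading=0, draw]
FD 10: (27,0) -> (37,0) [heading=0, draw]
Final: pos=(37,0), heading=0, 8 segment(s) drawn

Answer: 0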